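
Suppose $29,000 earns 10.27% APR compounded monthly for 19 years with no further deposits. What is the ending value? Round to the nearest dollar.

i = 0.1027/12 = 0.00855833 per month; n = 19·12 = 228.
FV = 29,000 × (1 + 0.00855833)^228 = 202,409.5721

$202,410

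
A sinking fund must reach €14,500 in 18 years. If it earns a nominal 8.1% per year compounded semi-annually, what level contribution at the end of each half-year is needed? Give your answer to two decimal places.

With 2 periods per year: i = 0.0405, n = 36.
FV-annuity factor = 78.408964; PMT = 14500 / 78.408964 = 184.9278

€184.93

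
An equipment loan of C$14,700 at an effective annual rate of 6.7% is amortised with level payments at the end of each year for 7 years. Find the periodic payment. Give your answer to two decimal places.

Annuity-PV factor = 5.446117; PMT = 14700 / 5.446117 = 2,699.1708

C$2,699.17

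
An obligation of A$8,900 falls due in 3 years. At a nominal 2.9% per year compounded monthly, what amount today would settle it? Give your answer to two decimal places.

A$8,159.28

With 12 periods per year: i = 0.00241667, n = 36.
PV = 8,900 / (1 + 0.00241667)^36 = 8,900 / 1.090782 = 8,159.2825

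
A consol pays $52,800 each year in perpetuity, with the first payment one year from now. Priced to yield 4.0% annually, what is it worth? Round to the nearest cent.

$1,320,000.00

PV = C/r = 52800/0.04 = 1,320,000.0000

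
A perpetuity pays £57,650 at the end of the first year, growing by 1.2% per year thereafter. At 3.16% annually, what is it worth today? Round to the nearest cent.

£2,941,326.53

PV = D₁/(r − g) = 57650/(0.0316 − 0.012) = 2,941,326.5306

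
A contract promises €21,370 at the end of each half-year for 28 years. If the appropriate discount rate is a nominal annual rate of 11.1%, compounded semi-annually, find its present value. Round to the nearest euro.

€366,345

Periodic rate i = 0.111/2 = 0.0555; n = 28 × 2 = 56 periods.
Annuity factor a(56|0.0555) = 17.142942; PV = 21370 × 17.142942 = 366,344.6737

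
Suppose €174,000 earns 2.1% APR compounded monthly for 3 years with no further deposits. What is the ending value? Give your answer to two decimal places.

€185,304.47

With 12 periods per year: i = 0.00175, n = 36.
FV = PV·(1+i)^n = 174,000 × 1.064968 = 185,304.4667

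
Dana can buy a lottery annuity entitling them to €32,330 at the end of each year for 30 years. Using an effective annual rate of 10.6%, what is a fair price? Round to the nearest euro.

PV = 32330 × [1 − (1+0.106)^(−30)] / 0.106 = 32330 × 8.974722 = 290,152.7497

€290,153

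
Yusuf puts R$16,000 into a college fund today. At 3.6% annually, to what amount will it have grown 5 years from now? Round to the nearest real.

16,000 × (1+0.036)^5 = 16,000 × 1.193435 = 19,094.9603

R$19,095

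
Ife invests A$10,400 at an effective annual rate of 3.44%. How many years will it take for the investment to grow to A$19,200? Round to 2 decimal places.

18.13 years

(1+i)^n = 19200/10400 = 1.84615, so n = ln 1.84615 / ln 1.0344 = 18.1276 years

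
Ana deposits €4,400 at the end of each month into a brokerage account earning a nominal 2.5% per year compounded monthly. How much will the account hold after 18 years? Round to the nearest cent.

i = 0.025/12 = 0.00208333 per month; n = 18·12 = 216.
FV = 4400 × [(1+0.00208333)^216 − 1] / 0.00208333 = 4400 × 272.437551 = 1,198,725.2226

€1,198,725.22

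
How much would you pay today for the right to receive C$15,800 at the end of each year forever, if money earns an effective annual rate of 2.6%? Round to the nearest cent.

C$607,692.31

PV = PMT / i = 15800 / 0.026 = 607,692.3077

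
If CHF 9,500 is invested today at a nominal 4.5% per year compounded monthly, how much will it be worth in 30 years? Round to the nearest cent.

CHF 36,553.13

Periodic rate i = 0.045/12 = 0.00375; n = 30 × 12 = 360 periods.
FV = 9,500 × (1 + 0.00375)^360 = 36,553.1315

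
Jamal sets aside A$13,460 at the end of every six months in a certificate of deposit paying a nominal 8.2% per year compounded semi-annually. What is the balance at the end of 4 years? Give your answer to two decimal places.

i = 0.082/2 = 0.041 per half-year; n = 4·2 = 8.
FV = 13460 × [(1+0.041)^8 − 1] / 0.041 = 13460 × 9.247122 = 124,466.2620

A$124,466.26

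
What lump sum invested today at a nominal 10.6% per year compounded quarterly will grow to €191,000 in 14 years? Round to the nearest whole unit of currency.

Periodic rate i = 0.106/4 = 0.0265; n = 14 × 4 = 56 periods.
PV = FV·(1+i)^(−n) = 191,000 × 0.231152 = 44,150.1273

€44,150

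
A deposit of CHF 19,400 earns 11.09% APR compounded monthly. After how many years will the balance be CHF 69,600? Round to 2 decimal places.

Periodic rate i = 0.1109/12 = 0.00924167.
n = ln(69600/19400) / ln(1+0.00924167) = ln(3.58763) / 0.009199 = 138.8695 months
= 138.8695/12 years

11.57 years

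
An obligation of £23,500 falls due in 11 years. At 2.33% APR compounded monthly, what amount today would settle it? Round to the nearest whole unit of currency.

Periodic rate i = 0.0233/12 = 0.00194167; n = 11 × 12 = 132 periods.
PV = 23,500 / (1 + 0.00194167)^132 = 23,500 / 1.291819 = 18,191.3994

£18,191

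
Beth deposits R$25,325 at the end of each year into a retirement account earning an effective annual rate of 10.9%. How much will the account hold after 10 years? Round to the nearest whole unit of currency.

R$421,451

Accumulation factor s(10|0.109) = 16.641689; FV = 25325 × 16.641689 = 421,450.7673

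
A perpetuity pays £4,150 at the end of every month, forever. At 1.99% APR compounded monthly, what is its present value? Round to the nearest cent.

Periodic rate i = 0.0199/12 = 0.00165833.
PV = PMT / i = 4150 / 0.00165833 = 2,502,512.5628

£2,502,512.56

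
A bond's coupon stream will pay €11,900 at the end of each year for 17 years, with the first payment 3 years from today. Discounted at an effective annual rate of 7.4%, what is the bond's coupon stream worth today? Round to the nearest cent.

PV at t=2 (ordinary 17-year annuity): 11900 × a(17|0.074) = 11900 × 9.498422 = 113,031.2164
Discount back 2 years: 113,031.2164 × (1+0.074)^(−2) = 113,031.2164 × 0.866945 = 97,991.8234

€97,991.82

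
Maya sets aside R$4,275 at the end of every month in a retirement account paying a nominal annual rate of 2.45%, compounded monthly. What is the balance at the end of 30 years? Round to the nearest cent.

i = 0.0245/12 = 0.00204167 per month; n = 30·12 = 360.
FV = PMT · [(1+i)^n − 1] / i = 4275 · 530.899563 = 2,269,595.6319

R$2,269,595.63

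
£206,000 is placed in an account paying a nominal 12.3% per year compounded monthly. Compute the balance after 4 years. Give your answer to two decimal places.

i = 0.123/12 = 0.01025 per month; n = 4·12 = 48.
FV = PV·(1+i)^n = 206,000 × 1.631493 = 336,087.5756

£336,087.58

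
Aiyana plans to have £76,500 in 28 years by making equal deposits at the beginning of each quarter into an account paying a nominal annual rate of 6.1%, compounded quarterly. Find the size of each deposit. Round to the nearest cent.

£258.39

With 4 periods per year: i = 0.01525, n = 112.
PMT = 76500 / ( [(1+0.01525)^112 − 1] / 0.01525 × (1+i) ) = 76500 / 296.068937 = 258.3858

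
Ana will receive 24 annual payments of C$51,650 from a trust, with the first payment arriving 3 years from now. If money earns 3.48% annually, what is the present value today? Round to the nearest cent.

C$776,196.32

PV at t=2 (ordinary 24-year annuity): 51650 × a(24|0.0348) = 51650 × 16.092151 = 831,159.5865
PV₀ = 831,159.5865 / (1+0.0348)^2 = 831,159.5865 / 1.070811 = 776,196.3180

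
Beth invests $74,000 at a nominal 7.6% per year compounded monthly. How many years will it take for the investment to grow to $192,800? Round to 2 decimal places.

Periodic rate i = 0.076/12 = 0.00633333.
n = ln(192800/74000) / ln(1+0.00633333) = ln(2.60541) / 0.006313 = 151.6764 months
= 151.6764/12 years

12.64 years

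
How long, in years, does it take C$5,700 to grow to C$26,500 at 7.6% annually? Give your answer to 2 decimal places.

20.98 years

n = ln(26500/5700) / ln(1+0.076) = ln(4.64912) / 0.073250 = 20.9784 years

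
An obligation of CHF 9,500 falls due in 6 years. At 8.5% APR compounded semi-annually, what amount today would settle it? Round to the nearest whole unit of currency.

CHF 5,765

Periodic rate i = 0.085/2 = 0.0425; n = 6 × 2 = 12 periods.
Discount factor = (1+0.0425)^(−12) = 0.606858; PV = 9,500 × 0.606858 = 5,765.1531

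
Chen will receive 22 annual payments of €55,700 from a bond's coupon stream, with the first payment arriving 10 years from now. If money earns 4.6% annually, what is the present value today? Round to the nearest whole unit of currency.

€507,474

Value one period before first payment (t=9): 55700 × [1 − (1+0.046)^(−22)] / 0.046 = 55700 × 13.656642 = 760,674.9420
PV₀ = 760,674.9420 / (1+0.046)^9 = 760,674.9420 / 1.498943 = 507,474.1786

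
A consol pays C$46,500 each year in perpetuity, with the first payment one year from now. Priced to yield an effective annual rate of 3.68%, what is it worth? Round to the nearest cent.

C$1,263,586.96

PV = PMT / i = 46500 / 0.0368 = 1,263,586.9565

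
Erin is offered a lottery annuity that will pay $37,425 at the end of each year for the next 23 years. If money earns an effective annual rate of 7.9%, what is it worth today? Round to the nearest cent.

PV = PMT · [1 − (1+i)^(−n)] / i = 37425 · 10.455912 = 391,312.4920

$391,312.49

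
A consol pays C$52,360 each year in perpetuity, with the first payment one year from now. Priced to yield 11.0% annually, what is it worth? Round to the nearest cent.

C$476,000.00

PV = PMT / i = 52360 / 0.11 = 476,000.0000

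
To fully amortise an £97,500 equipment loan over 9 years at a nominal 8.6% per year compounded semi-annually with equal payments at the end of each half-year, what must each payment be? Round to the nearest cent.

With 2 periods per year: i = 0.043, n = 18.
Annuity-PV factor = 12.356128; PMT = 97500 / 12.356128 = 7,890.8216

£7,890.82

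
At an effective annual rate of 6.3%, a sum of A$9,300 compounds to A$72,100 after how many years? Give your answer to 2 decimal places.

33.52 years

(1+i)^n = 72100/9300 = 7.75269, so n = ln 7.75269 / ln 1.063 = 33.5222 years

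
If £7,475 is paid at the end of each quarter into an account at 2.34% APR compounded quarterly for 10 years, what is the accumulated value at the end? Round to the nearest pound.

Periodic rate i = 0.0234/4 = 0.00585; n = 10 × 4 = 40 periods.
FV = 7475 × [(1+0.00585)^40 − 1] / 0.00585 = 7475 × 44.920212 = 335,778.5880

£335,779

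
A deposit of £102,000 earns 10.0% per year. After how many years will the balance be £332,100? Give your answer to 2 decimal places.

n = ln(332100/102000) / ln(1+0.1) = ln(3.25588) / 0.095310 = 12.3855 years

12.39 years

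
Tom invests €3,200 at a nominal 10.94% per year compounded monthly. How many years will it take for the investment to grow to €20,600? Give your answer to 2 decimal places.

17.10 years

Periodic rate i = 0.1094/12 = 0.00911667.
(1+i)^n = 20600/3200 = 6.43750, so n = ln 6.43750 / ln 1.00912 = 205.1864 months
= 205.1864/12 years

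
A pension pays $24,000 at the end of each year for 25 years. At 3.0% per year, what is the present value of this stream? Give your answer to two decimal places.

PV = 24000 × [1 − (1+0.03)^(−25)] / 0.03 = 24000 × 17.413148 = 417,915.5446

$417,915.54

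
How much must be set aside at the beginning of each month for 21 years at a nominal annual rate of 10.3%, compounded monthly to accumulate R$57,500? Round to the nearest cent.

R$64.24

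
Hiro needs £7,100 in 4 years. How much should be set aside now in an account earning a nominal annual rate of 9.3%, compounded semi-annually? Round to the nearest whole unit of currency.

£4,936

Periodic rate i = 0.093/2 = 0.0465; n = 4 × 2 = 8 periods.
PV = 7,100 / (1 + 0.0465)^8 = 7,100 / 1.438513 = 4,935.6515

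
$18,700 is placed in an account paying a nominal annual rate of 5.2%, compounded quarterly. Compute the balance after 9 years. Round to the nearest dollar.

Periodic rate i = 0.052/4 = 0.013; n = 9 × 4 = 36 periods.
18,700 × (1+0.013)^36 = 18,700 × 1.591989 = 29,770.1923

$29,770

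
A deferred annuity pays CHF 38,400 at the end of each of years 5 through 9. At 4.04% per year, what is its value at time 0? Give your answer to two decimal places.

CHF 145,740.35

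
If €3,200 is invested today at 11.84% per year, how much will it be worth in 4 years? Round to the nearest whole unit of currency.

FV = 3,200 × (1 + 0.1184)^4 = 5,006.5506

€5,007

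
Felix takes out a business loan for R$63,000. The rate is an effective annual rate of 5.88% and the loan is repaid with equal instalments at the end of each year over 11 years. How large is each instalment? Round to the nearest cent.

R$7,939.00

PMT = 63000 / ( [1 − (1+0.0588)^(−11)] / 0.0588 ) = 63000 / 7.935505 = 7,939.0031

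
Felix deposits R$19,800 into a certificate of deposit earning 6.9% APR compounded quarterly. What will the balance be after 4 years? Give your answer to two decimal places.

With 4 periods per year: i = 0.01725, n = 16.
FV = PV·(1+i)^n = 19,800 × 1.314750 = 26,032.0498

R$26,032.05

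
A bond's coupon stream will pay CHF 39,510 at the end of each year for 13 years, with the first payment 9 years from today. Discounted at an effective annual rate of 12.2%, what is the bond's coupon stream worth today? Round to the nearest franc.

CHF 100,072

PV at t=8 (ordinary 13-year annuity): 39510 × a(13|0.122) = 39510 × 6.361312 = 251,335.4206
Discount back 8 years: 251,335.4206 × (1+0.122)^(−8) = 251,335.4206 × 0.398160 = 100,071.5998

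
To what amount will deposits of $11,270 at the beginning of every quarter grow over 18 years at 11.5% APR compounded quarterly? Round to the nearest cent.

Periodic rate i = 0.115/4 = 0.02875; n = 18 × 4 = 72 periods.
FV = 11270 × [(1+0.02875)^72 − 1] / 0.02875 × (1+i) = 11270 × 239.628257 = 2,700,610.4615
(annuity-due: payments at period start, so ×(1+i).)

$2,700,610.46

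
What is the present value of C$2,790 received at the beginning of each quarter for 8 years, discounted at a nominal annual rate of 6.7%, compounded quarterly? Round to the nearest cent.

Periodic rate i = 0.067/4 = 0.01675; n = 8 × 4 = 32 periods.
Annuity factor a(32|0.01675) × (1+i) = 25.028005; PV = 2790 × 25.028005 = 69,828.1326
(Beginning-of-period payments → annuity-due factor ×(1+i).)

C$69,828.13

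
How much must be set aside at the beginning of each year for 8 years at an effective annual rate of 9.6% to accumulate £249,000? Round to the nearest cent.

FV-annuity factor × (1+i) = 12.353036; PMT = 249000 / 12.353036 = 20,156.9877

£20,156.99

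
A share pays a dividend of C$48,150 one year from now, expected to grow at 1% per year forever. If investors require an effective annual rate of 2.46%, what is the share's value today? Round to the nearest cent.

C$3,297,945.21

PV = PMT / (i − g) = 48150 / (0.0246 − 0.01) = 48150 / 0.014600 = 3,297,945.2055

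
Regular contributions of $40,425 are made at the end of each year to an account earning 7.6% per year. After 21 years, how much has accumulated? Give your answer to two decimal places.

$1,944,910.33

FV = 40425 × [(1+0.076)^21 − 1] / 0.076 = 40425 × 48.111573 = 1,944,910.3279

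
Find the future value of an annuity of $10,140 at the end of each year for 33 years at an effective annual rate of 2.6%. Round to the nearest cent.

$519,761.41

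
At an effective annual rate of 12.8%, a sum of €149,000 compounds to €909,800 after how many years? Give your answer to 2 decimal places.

(1+i)^n = 909800/149000 = 6.10604, so n = ln 6.10604 / ln 1.128 = 15.0215 years

15.02 years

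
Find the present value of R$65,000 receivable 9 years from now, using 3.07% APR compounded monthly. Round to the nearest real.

R$49,325

i = 0.0307/12 = 0.00255833 per month; n = 9·12 = 108.
PV = 65,000 / (1 + 0.00255833)^108 = 65,000 / 1.317778 = 49,325.4464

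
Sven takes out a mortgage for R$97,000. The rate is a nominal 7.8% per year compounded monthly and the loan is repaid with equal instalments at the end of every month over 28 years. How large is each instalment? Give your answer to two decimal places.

R$711.13

With 12 periods per year: i = 0.0065, n = 336.
PMT = 97000 / ( [1 − (1+0.0065)^(−336)] / 0.0065 ) = 97000 / 136.401722 = 711.1347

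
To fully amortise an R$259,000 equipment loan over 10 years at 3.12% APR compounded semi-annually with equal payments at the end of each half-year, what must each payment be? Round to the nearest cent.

Periodic rate i = 0.0312/2 = 0.0156; n = 10 × 2 = 20 periods.
Annuity-PV factor = 17.067520; PMT = 259000 / 17.067520 = 15,175.0227

R$15,175.02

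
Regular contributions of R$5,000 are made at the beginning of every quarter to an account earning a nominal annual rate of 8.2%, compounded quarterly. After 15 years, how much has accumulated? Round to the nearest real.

R$592,124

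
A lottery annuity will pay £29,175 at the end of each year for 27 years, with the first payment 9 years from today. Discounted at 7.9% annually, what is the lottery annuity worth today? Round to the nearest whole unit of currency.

£175,207

PV at t=8 (ordinary 27-year annuity): 29175 × a(27|0.079) = 29175 × 11.033450 = 321,900.9133
Discount back 8 years: 321,900.9133 × (1+0.079)^(−8) = 321,900.9133 × 0.544288 = 175,206.6764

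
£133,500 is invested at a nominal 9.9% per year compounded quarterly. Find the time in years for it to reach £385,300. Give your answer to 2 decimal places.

Periodic rate i = 0.099/4 = 0.02475.
n = ln(385300/133500) / ln(1+0.02475) = ln(2.88614) / 0.024449 = 43.3529 quarters
= 43.3529/4 years

10.84 years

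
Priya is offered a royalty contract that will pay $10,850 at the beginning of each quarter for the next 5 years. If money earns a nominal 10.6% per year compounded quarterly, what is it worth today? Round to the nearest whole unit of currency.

Periodic rate i = 0.106/4 = 0.0265; n = 5 × 4 = 20 periods.
Annuity factor a(20|0.0265) × (1+i) = 15.777851; PV = 10850 × 15.777851 = 171,189.6886
(annuity-due: payments at period start, so ×(1+i).)

$171,190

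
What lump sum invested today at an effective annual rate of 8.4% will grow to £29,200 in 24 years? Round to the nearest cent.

PV = FV·(1+i)^(−n) = 29,200 × 0.144310 = 4,213.8598

£4,213.86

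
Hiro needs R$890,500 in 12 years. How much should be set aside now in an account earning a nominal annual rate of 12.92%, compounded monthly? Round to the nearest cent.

R$190,503.39

With 12 periods per year: i = 0.0107667, n = 144.
PV = FV·(1+i)^(−n) = 890,500 × 0.213929 = 190,503.3909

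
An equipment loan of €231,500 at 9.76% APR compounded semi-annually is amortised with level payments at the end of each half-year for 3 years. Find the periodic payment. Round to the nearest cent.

€45,434.66

With 2 periods per year: i = 0.0488, n = 6.
PMT = 231500 / ( [1 − (1+0.0488)^(−6)] / 0.0488 ) = 231500 / 5.095229 = 45,434.6619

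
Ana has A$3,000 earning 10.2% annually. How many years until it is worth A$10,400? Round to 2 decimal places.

12.80 years

(1+i)^n = 10400/3000 = 3.46667, so n = ln 3.46667 / ln 1.102 = 12.7997 years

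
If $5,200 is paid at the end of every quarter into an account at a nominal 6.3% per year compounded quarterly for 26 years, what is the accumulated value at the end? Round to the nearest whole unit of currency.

$1,346,919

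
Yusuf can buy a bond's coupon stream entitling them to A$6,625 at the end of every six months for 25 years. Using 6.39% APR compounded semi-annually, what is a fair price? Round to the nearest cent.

Periodic rate i = 0.0639/2 = 0.03195; n = 25 × 2 = 50 periods.
Annuity factor a(50|0.03195) = 24.803647; PV = 6625 × 24.803647 = 164,324.1621

A$164,324.16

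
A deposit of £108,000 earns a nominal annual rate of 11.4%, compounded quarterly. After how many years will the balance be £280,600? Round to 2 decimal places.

8.49 years

Periodic rate i = 0.114/4 = 0.0285.
(1+i)^n = 280600/108000 = 2.59815, so n = ln 2.59815 / ln 1.0285 = 33.9769 quarters
= 33.9769/4 years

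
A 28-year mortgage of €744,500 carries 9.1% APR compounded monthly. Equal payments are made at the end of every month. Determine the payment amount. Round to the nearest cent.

€6,130.02

With 12 periods per year: i = 0.00758333, n = 336.
PMT = 744500 / ( [1 − (1+0.00758333)^(−336)] / 0.00758333 ) = 744500 / 121.451383 = 6,130.0249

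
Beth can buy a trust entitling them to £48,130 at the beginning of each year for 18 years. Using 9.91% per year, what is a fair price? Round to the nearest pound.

£436,367

Annuity factor a(18|0.0991) × (1+i) = 9.066429; PV = 48130 × 9.066429 = 436,367.2320
(Beginning-of-period payments → annuity-due factor ×(1+i).)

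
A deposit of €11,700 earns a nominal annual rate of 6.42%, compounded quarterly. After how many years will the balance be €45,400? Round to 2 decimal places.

Periodic rate i = 0.0642/4 = 0.01605.
n = ln(45400/11700) / ln(1+0.01605) = ln(3.88034) / 0.015923 = 85.1574 quarters
= 85.1574/4 years

21.29 years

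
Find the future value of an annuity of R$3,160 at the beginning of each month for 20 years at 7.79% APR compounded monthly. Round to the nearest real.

R$1,825,244

Periodic rate i = 0.0779/12 = 0.00649167; n = 20 × 12 = 240 periods.
FV = 3160 × [(1+0.00649167)^240 − 1] / 0.00649167 × (1+i) = 3160 × 577.608798 = 1,825,243.8022
(Beginning-of-period payments → annuity-due factor ×(1+i).)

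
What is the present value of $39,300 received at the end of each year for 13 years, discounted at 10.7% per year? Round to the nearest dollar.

$269,320

PV = PMT · [1 − (1+i)^(−n)] / i = 39300 · 6.852939 = 269,320.4881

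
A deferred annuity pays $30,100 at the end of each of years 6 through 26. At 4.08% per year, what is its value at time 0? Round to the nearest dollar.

$343,216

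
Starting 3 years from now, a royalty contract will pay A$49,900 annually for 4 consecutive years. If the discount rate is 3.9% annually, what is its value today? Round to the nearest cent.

A$168,185.21

PV at t=2 (ordinary 4-year annuity): 49900 × a(4|0.039) = 49900 × 3.638466 = 181,559.4639
PV₀ = 181,559.4639 / (1+0.039)^2 = 181,559.4639 / 1.079521 = 168,185.2079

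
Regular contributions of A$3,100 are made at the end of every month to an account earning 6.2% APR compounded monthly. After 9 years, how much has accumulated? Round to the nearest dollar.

i = 0.062/12 = 0.00516667 per month; n = 9·12 = 108.
FV = PMT · [(1+i)^n − 1] / i = 3100 · 144.129009 = 446,799.9273

A$446,800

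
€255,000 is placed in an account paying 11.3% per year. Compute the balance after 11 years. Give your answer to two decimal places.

€827,917.36

FV = 255,000 × (1 + 0.113)^11 = 827,917.3581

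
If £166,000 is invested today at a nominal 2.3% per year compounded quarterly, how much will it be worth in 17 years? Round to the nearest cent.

£245,149.43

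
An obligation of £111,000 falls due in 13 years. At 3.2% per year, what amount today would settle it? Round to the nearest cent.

Discount factor = (1+0.032)^(−13) = 0.663994; PV = 111,000 × 0.663994 = 73,703.2967

£73,703.30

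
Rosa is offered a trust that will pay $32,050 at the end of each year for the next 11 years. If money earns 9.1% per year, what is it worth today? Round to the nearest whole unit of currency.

$217,079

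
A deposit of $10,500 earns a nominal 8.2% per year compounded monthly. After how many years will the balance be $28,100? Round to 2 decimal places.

12.05 years

Periodic rate i = 0.082/12 = 0.00683333.
n = ln(28100/10500) / ln(1+0.00683333) = ln(2.67619) / 0.006810 = 144.5493 months
= 144.5493/12 years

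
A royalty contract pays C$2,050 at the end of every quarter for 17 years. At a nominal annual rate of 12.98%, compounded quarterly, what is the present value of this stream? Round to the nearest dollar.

C$55,972

Periodic rate i = 0.1298/4 = 0.03245; n = 17 × 4 = 68 periods.
PV = 2050 × [1 − (1+0.03245)^(−68)] / 0.03245 = 2050 × 27.303534 = 55,972.2451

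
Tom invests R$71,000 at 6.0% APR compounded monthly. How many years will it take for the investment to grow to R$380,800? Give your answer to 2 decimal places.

Periodic rate i = 0.06/12 = 0.005.
(1+i)^n = 380800/71000 = 5.36338, so n = ln 5.36338 / ln 1.005 = 336.7580 months
= 336.7580/12 years

28.06 years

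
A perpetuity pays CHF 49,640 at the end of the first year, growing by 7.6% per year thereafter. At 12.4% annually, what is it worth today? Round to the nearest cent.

CHF 1,034,166.67

PV = D₁/(r − g) = 49640/(0.124 − 0.076) = 1,034,166.6667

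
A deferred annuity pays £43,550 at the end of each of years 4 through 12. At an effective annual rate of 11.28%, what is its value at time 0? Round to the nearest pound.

Value one period before first payment (t=3): 43550 × [1 − (1+0.1128)^(−9)] / 0.1128 = 43550 × 5.477299 = 238,536.3870
PV₀ = 238,536.3870 / (1+0.1128)^3 = 238,536.3870 / 1.378007 = 173,102.4784

£173,102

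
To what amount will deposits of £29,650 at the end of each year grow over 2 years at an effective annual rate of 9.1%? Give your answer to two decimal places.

£61,998.15

FV = 29650 × [(1+0.091)^2 − 1] / 0.091 = 29650 × 2.091000 = 61,998.1500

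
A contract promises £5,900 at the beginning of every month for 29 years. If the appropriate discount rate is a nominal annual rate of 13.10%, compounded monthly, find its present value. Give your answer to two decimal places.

Periodic rate i = 0.131/12 = 0.0109167; n = 29 × 12 = 348 periods.
PV = PMT · [1 − (1+i)^(−n)] / i × (1+i) = 5900 · 90.486247 = 533,868.8563
(annuity-due: payments at period start, so ×(1+i).)

£533,868.86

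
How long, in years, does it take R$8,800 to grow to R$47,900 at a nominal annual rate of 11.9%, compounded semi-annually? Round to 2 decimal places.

14.66 years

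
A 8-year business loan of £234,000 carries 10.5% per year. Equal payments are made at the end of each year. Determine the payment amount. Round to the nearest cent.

£44,663.41

PMT = 234000 / ( [1 − (1+0.105)^(−8)] / 0.105 ) = 234000 / 5.239188 = 44,663.4107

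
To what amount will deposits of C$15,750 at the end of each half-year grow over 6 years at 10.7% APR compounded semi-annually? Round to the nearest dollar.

i = 0.107/2 = 0.0535 per half-year; n = 6·2 = 12.
FV = PMT · [(1+i)^n − 1] / i = 15750 · 16.243407 = 255,833.6629

C$255,834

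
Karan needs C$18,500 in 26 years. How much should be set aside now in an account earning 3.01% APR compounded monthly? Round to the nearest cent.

With 12 periods per year: i = 0.00250833, n = 312.
Discount factor = (1+0.00250833)^(−312) = 0.457664; PV = 18,500 × 0.457664 = 8,466.7828

C$8,466.78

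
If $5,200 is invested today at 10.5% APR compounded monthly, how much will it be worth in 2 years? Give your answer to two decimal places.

$6,409.27

With 12 periods per year: i = 0.00875, n = 24.
FV = 5,200 × (1 + 0.00875)^24 = 6,409.2688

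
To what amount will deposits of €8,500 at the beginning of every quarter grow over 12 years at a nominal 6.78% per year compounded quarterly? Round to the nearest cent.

€632,718.31

Periodic rate i = 0.0678/4 = 0.01695; n = 12 × 4 = 48 periods.
FV = 8500 × [(1+0.01695)^48 − 1] / 0.01695 × (1+i) = 8500 × 74.437448 = 632,718.3059
(annuity-due: payments at period start, so ×(1+i).)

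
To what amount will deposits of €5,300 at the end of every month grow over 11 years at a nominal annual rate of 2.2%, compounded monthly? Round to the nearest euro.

€790,698

i = 0.022/12 = 0.00183333 per month; n = 11·12 = 132.
FV = PMT · [(1+i)^n − 1] / i = 5300 · 149.188363 = 790,698.3243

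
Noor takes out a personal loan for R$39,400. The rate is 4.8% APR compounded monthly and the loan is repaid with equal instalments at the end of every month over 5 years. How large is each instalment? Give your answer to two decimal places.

i = 0.048/12 = 0.004 per month; n = 5·12 = 60.
Annuity-PV factor = 53.248868; PMT = 39400 / 53.248868 = 739.9218

R$739.92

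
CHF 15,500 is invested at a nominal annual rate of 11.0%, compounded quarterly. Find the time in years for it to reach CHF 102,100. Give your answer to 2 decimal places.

17.37 years

Periodic rate i = 0.11/4 = 0.0275.
n = ln(102100/15500) / ln(1+0.0275) = ln(6.58710) / 0.027129 = 69.4878 quarters
= 69.4878/4 years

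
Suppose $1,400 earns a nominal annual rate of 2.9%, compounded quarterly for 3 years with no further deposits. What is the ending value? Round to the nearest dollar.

Periodic rate i = 0.029/4 = 0.00725; n = 3 × 4 = 12 periods.
1,400 × (1+0.00725)^12 = 1,400 × 1.090554 = 1,526.7761

$1,527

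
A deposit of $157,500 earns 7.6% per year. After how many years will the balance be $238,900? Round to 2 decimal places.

5.69 years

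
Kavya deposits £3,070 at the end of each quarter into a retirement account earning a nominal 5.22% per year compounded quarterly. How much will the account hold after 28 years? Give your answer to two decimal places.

With 4 periods per year: i = 0.01305, n = 112.
Accumulation factor s(112|0.01305) = 250.748635; FV = 3070 × 250.748635 = 769,798.3085

£769,798.31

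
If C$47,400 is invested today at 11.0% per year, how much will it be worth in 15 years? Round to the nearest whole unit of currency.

C$226,790

47,400 × (1+0.11)^15 = 47,400 × 4.784589 = 226,789.5417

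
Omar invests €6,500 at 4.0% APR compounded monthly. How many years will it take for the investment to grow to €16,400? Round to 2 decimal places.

Periodic rate i = 0.04/12 = 0.00333333.
(1+i)^n = 16400/6500 = 2.52308, so n = ln 2.52308 / ln 1.00333 = 278.1062 months
= 278.1062/12 years

23.18 years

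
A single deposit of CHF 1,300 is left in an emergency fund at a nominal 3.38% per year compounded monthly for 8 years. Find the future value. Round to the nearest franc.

CHF 1,703

i = 0.0338/12 = 0.00281667 per month; n = 8·12 = 96.
FV = PV·(1+i)^n = 1,300 × 1.309991 = 1,702.9877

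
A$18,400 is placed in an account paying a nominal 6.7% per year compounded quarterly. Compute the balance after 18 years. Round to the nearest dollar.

A$60,847

With 4 periods per year: i = 0.01675, n = 72.
18,400 × (1+0.01675)^72 = 18,400 × 3.306900 = 60,846.9566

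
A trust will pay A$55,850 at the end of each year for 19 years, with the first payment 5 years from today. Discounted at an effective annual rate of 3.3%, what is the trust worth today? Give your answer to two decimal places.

Value one period before first payment (t=4): 55850 × [1 − (1+0.033)^(−19)] / 0.033 = 55850 × 13.950689 = 779,145.9634
Discount back 4 years: 779,145.9634 × (1+0.033)^(−4) = 779,145.9634 × 0.878211 = 684,254.3058

A$684,254.31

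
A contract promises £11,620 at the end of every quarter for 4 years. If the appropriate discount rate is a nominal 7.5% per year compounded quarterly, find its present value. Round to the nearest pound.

£159,346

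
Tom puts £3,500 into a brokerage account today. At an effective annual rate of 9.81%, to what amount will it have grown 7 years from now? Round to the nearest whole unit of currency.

£6,738

3,500 × (1+0.0981)^7 = 3,500 × 1.925277 = 6,738.4698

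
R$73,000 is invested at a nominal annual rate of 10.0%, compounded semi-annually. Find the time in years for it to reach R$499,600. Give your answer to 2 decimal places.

19.71 years

Periodic rate i = 0.1/2 = 0.05.
n = ln(499600/73000) / ln(1+0.05) = ln(6.84384) / 0.048790 = 39.4208 half-years
= 39.4208/2 years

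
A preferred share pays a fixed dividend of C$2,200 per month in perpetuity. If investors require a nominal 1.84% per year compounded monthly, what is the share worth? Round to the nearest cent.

C$1,434,782.61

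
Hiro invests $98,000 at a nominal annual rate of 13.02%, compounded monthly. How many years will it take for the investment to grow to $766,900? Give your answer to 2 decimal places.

15.89 years

Periodic rate i = 0.1302/12 = 0.01085.
n = ln(766900/98000) / ln(1+0.01085) = ln(7.82551) / 0.010792 = 190.6479 months
= 190.6479/12 years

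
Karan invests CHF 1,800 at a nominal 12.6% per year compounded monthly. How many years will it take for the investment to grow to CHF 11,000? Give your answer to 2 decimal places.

14.44 years

Periodic rate i = 0.126/12 = 0.0105.
(1+i)^n = 11000/1800 = 6.11111, so n = ln 6.11111 / ln 1.0105 = 173.2948 months
= 173.2948/12 years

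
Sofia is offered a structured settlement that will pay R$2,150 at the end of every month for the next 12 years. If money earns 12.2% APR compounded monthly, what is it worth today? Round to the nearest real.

With 12 periods per year: i = 0.0101667, n = 144.
PV = PMT · [1 − (1+i)^(−n)] / i = 2150 · 75.440130 = 162,196.2797

R$162,196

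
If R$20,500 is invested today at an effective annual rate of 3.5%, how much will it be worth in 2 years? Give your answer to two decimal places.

FV = 20,500 × (1 + 0.035)^2 = 21,960.1125

R$21,960.11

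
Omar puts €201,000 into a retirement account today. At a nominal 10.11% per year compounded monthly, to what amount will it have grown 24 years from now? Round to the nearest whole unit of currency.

€2,251,925

Periodic rate i = 0.1011/12 = 0.008425; n = 24 × 12 = 288 periods.
FV = 201,000 × (1 + 0.008425)^288 = 2,251,925.1394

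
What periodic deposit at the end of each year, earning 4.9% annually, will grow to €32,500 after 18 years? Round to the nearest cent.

€1,166.07

PMT = 32500 / ( [(1+0.049)^18 − 1] / 0.049 ) = 32500 / 27.871330 = 1,166.0728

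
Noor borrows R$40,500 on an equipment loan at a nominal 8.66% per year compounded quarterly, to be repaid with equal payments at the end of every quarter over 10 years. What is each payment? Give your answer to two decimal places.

R$1,523.68

i = 0.0866/4 = 0.02165 per quarter; n = 10·4 = 40.
Annuity-PV factor = 26.580328; PMT = 40500 / 26.580328 = 1,523.6832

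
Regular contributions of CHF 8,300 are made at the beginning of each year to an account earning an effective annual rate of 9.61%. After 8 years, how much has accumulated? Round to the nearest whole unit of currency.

FV = 8300 × [(1+0.0961)^8 − 1] / 0.0961 × (1+i) = 8300 × 12.358647 = 102,576.7706
(annuity-due: payments at period start, so ×(1+i).)

CHF 102,577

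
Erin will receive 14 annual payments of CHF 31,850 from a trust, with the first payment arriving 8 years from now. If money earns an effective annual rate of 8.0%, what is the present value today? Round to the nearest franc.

PV at t=7 (ordinary 14-year annuity): 31850 × a(14|0.08) = 31850 × 8.244237 = 262,578.9479
PV₀ = 262,578.9479 / (1+0.08)^7 = 262,578.9479 / 1.713824 = 153,212.2941

CHF 153,212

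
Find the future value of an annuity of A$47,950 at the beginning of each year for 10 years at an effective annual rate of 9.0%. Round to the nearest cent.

A$794,066.07

FV = PMT · [(1+i)^n − 1] / i × (1+i) = 47950 · 16.560293 = 794,066.0682
(Beginning-of-period payments → annuity-due factor ×(1+i).)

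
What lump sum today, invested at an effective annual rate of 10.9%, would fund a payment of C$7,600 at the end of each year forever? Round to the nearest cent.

C$69,724.77

PV = PMT / i = 7600 / 0.109 = 69,724.7706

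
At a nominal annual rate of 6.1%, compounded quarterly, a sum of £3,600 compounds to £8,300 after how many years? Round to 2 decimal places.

Periodic rate i = 0.061/4 = 0.01525.
n = ln(8300/3600) / ln(1+0.01525) = ln(2.30556) / 0.015135 = 55.1918 quarters
= 55.1918/4 years

13.80 years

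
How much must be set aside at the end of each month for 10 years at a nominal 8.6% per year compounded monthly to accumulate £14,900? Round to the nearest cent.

£78.75

With 12 periods per year: i = 0.00716667, n = 120.
FV-annuity factor = 189.198688; PMT = 14900 / 189.198688 = 78.7532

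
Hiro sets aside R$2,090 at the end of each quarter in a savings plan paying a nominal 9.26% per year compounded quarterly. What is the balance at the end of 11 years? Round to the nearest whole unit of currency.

Periodic rate i = 0.0926/4 = 0.02315; n = 11 × 4 = 44 periods.
FV = PMT · [(1+i)^n − 1] / i = 2090 · 75.047311 = 156,848.8807

R$156,849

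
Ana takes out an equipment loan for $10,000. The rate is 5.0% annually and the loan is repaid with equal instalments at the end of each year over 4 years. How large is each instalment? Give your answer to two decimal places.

Annuity-PV factor = 3.545951; PMT = 10000 / 3.545951 = 2,820.1183

$2,820.12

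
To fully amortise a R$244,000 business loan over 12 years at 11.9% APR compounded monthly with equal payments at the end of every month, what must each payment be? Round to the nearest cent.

R$3,189.99

Periodic rate i = 0.119/12 = 0.00991667; n = 12 × 12 = 144 periods.
PMT = 244000 / ( [1 − (1+0.00991667)^(−144)] / 0.00991667 ) = 244000 / 76.489347 = 3,189.9867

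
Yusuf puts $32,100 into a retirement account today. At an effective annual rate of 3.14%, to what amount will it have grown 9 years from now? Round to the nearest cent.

$42,398.37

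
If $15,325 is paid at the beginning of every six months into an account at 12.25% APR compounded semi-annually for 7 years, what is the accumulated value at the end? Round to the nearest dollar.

Periodic rate i = 0.1225/2 = 0.06125; n = 7 × 2 = 14 periods.
FV = 15325 × [(1+0.06125)^14 − 1] / 0.06125 × (1+i) = 15325 × 22.498806 = 344,794.2027
(Beginning-of-period payments → annuity-due factor ×(1+i).)

$344,794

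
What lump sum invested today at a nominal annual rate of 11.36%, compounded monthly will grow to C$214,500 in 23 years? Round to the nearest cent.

C$15,923.56

i = 0.1136/12 = 0.00946667 per month; n = 23·12 = 276.
PV = 214,500 / (1 + 0.00946667)^276 = 214,500 / 13.470610 = 15,923.5555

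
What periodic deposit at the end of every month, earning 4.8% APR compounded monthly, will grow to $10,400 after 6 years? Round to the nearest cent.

i = 0.048/12 = 0.004 per month; n = 6·12 = 72.
PMT = 10400 / ( [(1+0.004)^72 − 1] / 0.004 ) = 10400 / 83.247831 = 124.9282

$124.93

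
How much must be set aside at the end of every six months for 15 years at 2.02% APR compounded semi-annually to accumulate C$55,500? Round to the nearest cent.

C$1,593.11

i = 0.0202/2 = 0.0101 per half-year; n = 15·2 = 30.
PMT = 55500 / ( [(1+0.0101)^30 − 1] / 0.0101 ) = 55500 / 34.837444 = 1,593.1135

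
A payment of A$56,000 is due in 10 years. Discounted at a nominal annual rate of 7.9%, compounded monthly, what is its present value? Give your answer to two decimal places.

Periodic rate i = 0.079/12 = 0.00658333; n = 10 × 12 = 120 periods.
PV = FV·(1+i)^(−n) = 56,000 × 0.455021 = 25,481.1955

A$25,481.20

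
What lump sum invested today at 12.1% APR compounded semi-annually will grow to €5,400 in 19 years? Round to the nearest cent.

i = 0.121/2 = 0.0605 per half-year; n = 19·2 = 38.
Discount factor = (1+0.0605)^(−38) = 0.107299; PV = 5,400 × 0.107299 = 579.4129

€579.41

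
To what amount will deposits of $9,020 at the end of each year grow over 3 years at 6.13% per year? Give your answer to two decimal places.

FV = PMT · [(1+i)^n − 1] / i = 9020 · 3.187658 = 28,752.6724

$28,752.67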